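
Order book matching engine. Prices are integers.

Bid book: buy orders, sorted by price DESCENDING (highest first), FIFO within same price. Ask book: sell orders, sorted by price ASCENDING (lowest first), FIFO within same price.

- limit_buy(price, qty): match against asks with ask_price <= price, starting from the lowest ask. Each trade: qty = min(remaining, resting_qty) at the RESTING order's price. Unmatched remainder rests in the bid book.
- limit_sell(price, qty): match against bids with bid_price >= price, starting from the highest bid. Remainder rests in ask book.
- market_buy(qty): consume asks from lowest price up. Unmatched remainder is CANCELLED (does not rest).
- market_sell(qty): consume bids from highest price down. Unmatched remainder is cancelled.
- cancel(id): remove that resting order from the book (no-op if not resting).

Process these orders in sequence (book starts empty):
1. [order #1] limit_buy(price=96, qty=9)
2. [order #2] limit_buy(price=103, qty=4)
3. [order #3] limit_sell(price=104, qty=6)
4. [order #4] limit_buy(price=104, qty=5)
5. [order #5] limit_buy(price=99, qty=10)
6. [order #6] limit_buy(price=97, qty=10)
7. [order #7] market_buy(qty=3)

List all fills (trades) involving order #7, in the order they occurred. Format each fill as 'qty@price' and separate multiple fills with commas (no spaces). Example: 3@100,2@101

Answer: 1@104

Derivation:
After op 1 [order #1] limit_buy(price=96, qty=9): fills=none; bids=[#1:9@96] asks=[-]
After op 2 [order #2] limit_buy(price=103, qty=4): fills=none; bids=[#2:4@103 #1:9@96] asks=[-]
After op 3 [order #3] limit_sell(price=104, qty=6): fills=none; bids=[#2:4@103 #1:9@96] asks=[#3:6@104]
After op 4 [order #4] limit_buy(price=104, qty=5): fills=#4x#3:5@104; bids=[#2:4@103 #1:9@96] asks=[#3:1@104]
After op 5 [order #5] limit_buy(price=99, qty=10): fills=none; bids=[#2:4@103 #5:10@99 #1:9@96] asks=[#3:1@104]
After op 6 [order #6] limit_buy(price=97, qty=10): fills=none; bids=[#2:4@103 #5:10@99 #6:10@97 #1:9@96] asks=[#3:1@104]
After op 7 [order #7] market_buy(qty=3): fills=#7x#3:1@104; bids=[#2:4@103 #5:10@99 #6:10@97 #1:9@96] asks=[-]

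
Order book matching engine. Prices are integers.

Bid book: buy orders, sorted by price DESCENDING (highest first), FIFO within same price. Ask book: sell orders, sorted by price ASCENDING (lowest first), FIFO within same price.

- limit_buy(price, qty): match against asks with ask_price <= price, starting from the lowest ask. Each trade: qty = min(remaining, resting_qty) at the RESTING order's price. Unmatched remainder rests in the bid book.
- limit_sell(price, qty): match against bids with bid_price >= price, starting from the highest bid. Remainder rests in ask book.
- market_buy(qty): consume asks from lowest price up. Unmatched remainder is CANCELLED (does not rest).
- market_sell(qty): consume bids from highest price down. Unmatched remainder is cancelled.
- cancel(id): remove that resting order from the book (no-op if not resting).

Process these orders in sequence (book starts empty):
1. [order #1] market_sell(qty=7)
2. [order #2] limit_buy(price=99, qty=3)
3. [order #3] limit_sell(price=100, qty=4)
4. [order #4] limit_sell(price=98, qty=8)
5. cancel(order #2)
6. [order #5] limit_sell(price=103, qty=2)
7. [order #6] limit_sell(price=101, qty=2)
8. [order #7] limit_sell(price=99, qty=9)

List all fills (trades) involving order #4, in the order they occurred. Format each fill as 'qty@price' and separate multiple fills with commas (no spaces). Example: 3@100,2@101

Answer: 3@99

Derivation:
After op 1 [order #1] market_sell(qty=7): fills=none; bids=[-] asks=[-]
After op 2 [order #2] limit_buy(price=99, qty=3): fills=none; bids=[#2:3@99] asks=[-]
After op 3 [order #3] limit_sell(price=100, qty=4): fills=none; bids=[#2:3@99] asks=[#3:4@100]
After op 4 [order #4] limit_sell(price=98, qty=8): fills=#2x#4:3@99; bids=[-] asks=[#4:5@98 #3:4@100]
After op 5 cancel(order #2): fills=none; bids=[-] asks=[#4:5@98 #3:4@100]
After op 6 [order #5] limit_sell(price=103, qty=2): fills=none; bids=[-] asks=[#4:5@98 #3:4@100 #5:2@103]
After op 7 [order #6] limit_sell(price=101, qty=2): fills=none; bids=[-] asks=[#4:5@98 #3:4@100 #6:2@101 #5:2@103]
After op 8 [order #7] limit_sell(price=99, qty=9): fills=none; bids=[-] asks=[#4:5@98 #7:9@99 #3:4@100 #6:2@101 #5:2@103]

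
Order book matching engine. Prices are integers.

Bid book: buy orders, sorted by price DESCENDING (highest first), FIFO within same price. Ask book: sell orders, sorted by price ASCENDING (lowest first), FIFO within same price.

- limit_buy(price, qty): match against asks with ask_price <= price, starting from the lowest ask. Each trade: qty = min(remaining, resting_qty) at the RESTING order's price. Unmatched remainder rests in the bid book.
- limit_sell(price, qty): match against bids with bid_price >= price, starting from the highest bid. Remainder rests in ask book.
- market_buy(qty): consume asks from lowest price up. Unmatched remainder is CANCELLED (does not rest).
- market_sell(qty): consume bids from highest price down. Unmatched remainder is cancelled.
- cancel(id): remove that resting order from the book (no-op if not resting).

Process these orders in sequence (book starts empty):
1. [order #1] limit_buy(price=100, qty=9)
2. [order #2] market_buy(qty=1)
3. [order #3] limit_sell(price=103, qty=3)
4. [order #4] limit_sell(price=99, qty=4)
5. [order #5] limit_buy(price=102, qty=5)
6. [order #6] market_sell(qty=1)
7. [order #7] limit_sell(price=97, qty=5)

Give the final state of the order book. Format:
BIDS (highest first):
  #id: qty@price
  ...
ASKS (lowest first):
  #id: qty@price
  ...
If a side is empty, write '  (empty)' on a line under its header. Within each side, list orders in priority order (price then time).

Answer: BIDS (highest first):
  #1: 4@100
ASKS (lowest first):
  #3: 3@103

Derivation:
After op 1 [order #1] limit_buy(price=100, qty=9): fills=none; bids=[#1:9@100] asks=[-]
After op 2 [order #2] market_buy(qty=1): fills=none; bids=[#1:9@100] asks=[-]
After op 3 [order #3] limit_sell(price=103, qty=3): fills=none; bids=[#1:9@100] asks=[#3:3@103]
After op 4 [order #4] limit_sell(price=99, qty=4): fills=#1x#4:4@100; bids=[#1:5@100] asks=[#3:3@103]
After op 5 [order #5] limit_buy(price=102, qty=5): fills=none; bids=[#5:5@102 #1:5@100] asks=[#3:3@103]
After op 6 [order #6] market_sell(qty=1): fills=#5x#6:1@102; bids=[#5:4@102 #1:5@100] asks=[#3:3@103]
After op 7 [order #7] limit_sell(price=97, qty=5): fills=#5x#7:4@102 #1x#7:1@100; bids=[#1:4@100] asks=[#3:3@103]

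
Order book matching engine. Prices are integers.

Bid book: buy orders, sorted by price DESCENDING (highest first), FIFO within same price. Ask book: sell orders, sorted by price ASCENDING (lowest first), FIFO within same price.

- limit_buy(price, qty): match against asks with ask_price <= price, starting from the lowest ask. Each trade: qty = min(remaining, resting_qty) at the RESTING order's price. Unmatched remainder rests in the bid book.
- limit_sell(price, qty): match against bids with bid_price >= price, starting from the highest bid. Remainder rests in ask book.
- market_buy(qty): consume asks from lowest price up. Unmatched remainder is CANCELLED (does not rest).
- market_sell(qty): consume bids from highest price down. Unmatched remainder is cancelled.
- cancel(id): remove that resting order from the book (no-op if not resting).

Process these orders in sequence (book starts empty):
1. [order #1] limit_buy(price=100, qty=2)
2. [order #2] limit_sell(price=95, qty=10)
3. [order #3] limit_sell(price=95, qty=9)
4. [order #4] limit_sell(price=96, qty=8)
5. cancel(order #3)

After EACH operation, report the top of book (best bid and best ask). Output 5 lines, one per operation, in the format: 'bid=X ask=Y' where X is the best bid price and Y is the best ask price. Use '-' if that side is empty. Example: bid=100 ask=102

Answer: bid=100 ask=-
bid=- ask=95
bid=- ask=95
bid=- ask=95
bid=- ask=95

Derivation:
After op 1 [order #1] limit_buy(price=100, qty=2): fills=none; bids=[#1:2@100] asks=[-]
After op 2 [order #2] limit_sell(price=95, qty=10): fills=#1x#2:2@100; bids=[-] asks=[#2:8@95]
After op 3 [order #3] limit_sell(price=95, qty=9): fills=none; bids=[-] asks=[#2:8@95 #3:9@95]
After op 4 [order #4] limit_sell(price=96, qty=8): fills=none; bids=[-] asks=[#2:8@95 #3:9@95 #4:8@96]
After op 5 cancel(order #3): fills=none; bids=[-] asks=[#2:8@95 #4:8@96]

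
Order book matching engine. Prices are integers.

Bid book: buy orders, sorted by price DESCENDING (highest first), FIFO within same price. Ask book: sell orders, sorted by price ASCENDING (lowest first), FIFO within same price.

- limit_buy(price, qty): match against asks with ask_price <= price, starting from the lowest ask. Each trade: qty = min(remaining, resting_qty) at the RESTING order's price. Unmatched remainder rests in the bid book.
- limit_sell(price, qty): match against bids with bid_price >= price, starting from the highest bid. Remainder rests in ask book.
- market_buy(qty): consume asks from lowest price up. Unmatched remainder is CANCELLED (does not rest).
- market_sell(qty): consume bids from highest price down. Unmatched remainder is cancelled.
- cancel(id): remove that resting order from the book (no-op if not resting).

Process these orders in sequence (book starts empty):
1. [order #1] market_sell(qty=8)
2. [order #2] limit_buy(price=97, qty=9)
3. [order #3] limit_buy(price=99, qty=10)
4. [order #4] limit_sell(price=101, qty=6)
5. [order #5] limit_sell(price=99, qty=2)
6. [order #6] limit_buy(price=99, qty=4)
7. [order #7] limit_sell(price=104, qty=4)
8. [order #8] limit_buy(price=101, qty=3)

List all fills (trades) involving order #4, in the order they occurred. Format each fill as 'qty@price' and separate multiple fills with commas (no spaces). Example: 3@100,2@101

Answer: 3@101

Derivation:
After op 1 [order #1] market_sell(qty=8): fills=none; bids=[-] asks=[-]
After op 2 [order #2] limit_buy(price=97, qty=9): fills=none; bids=[#2:9@97] asks=[-]
After op 3 [order #3] limit_buy(price=99, qty=10): fills=none; bids=[#3:10@99 #2:9@97] asks=[-]
After op 4 [order #4] limit_sell(price=101, qty=6): fills=none; bids=[#3:10@99 #2:9@97] asks=[#4:6@101]
After op 5 [order #5] limit_sell(price=99, qty=2): fills=#3x#5:2@99; bids=[#3:8@99 #2:9@97] asks=[#4:6@101]
After op 6 [order #6] limit_buy(price=99, qty=4): fills=none; bids=[#3:8@99 #6:4@99 #2:9@97] asks=[#4:6@101]
After op 7 [order #7] limit_sell(price=104, qty=4): fills=none; bids=[#3:8@99 #6:4@99 #2:9@97] asks=[#4:6@101 #7:4@104]
After op 8 [order #8] limit_buy(price=101, qty=3): fills=#8x#4:3@101; bids=[#3:8@99 #6:4@99 #2:9@97] asks=[#4:3@101 #7:4@104]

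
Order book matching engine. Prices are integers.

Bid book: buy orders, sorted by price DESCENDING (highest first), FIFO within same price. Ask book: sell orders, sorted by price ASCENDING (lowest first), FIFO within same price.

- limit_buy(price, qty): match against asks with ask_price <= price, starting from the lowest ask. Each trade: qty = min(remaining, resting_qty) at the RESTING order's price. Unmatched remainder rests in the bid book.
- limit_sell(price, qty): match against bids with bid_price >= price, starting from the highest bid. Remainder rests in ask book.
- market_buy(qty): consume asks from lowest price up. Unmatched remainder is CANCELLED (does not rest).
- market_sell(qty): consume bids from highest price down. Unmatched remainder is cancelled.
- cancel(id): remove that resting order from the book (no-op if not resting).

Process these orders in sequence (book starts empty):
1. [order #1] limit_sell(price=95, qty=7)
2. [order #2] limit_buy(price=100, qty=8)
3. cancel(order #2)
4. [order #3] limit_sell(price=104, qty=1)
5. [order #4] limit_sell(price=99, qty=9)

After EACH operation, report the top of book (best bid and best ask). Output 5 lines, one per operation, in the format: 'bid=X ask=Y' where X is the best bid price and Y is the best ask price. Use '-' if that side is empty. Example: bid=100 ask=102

After op 1 [order #1] limit_sell(price=95, qty=7): fills=none; bids=[-] asks=[#1:7@95]
After op 2 [order #2] limit_buy(price=100, qty=8): fills=#2x#1:7@95; bids=[#2:1@100] asks=[-]
After op 3 cancel(order #2): fills=none; bids=[-] asks=[-]
After op 4 [order #3] limit_sell(price=104, qty=1): fills=none; bids=[-] asks=[#3:1@104]
After op 5 [order #4] limit_sell(price=99, qty=9): fills=none; bids=[-] asks=[#4:9@99 #3:1@104]

Answer: bid=- ask=95
bid=100 ask=-
bid=- ask=-
bid=- ask=104
bid=- ask=99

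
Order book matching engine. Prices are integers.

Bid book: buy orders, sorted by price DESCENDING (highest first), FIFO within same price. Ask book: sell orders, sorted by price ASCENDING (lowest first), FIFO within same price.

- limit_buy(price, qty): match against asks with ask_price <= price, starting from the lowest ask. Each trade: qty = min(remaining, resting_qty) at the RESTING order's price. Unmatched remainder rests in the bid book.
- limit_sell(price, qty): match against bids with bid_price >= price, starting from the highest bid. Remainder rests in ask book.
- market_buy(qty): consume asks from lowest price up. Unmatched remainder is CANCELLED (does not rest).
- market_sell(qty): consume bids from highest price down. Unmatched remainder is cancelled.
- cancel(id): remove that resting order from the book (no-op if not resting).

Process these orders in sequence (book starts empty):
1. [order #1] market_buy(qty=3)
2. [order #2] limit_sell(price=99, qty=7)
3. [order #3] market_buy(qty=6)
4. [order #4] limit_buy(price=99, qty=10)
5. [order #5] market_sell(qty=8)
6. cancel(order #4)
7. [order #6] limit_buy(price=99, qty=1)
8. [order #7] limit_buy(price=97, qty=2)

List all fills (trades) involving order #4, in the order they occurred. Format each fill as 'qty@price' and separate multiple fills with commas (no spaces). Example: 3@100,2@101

Answer: 1@99,8@99

Derivation:
After op 1 [order #1] market_buy(qty=3): fills=none; bids=[-] asks=[-]
After op 2 [order #2] limit_sell(price=99, qty=7): fills=none; bids=[-] asks=[#2:7@99]
After op 3 [order #3] market_buy(qty=6): fills=#3x#2:6@99; bids=[-] asks=[#2:1@99]
After op 4 [order #4] limit_buy(price=99, qty=10): fills=#4x#2:1@99; bids=[#4:9@99] asks=[-]
After op 5 [order #5] market_sell(qty=8): fills=#4x#5:8@99; bids=[#4:1@99] asks=[-]
After op 6 cancel(order #4): fills=none; bids=[-] asks=[-]
After op 7 [order #6] limit_buy(price=99, qty=1): fills=none; bids=[#6:1@99] asks=[-]
After op 8 [order #7] limit_buy(price=97, qty=2): fills=none; bids=[#6:1@99 #7:2@97] asks=[-]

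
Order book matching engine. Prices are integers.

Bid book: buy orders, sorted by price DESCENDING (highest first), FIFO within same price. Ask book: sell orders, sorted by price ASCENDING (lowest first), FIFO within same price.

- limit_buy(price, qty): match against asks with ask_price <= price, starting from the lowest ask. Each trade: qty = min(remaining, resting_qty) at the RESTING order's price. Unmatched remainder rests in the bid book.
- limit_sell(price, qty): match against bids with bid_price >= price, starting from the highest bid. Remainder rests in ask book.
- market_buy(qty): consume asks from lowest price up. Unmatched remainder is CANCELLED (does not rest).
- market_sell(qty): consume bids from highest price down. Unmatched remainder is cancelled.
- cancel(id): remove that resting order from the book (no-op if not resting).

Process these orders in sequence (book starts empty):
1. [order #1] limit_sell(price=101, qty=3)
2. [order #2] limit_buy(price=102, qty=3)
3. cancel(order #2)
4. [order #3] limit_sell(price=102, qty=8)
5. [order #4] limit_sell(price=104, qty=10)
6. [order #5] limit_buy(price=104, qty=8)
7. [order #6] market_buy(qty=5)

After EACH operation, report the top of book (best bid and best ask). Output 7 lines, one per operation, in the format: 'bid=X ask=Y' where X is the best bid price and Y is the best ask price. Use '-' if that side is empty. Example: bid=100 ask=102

After op 1 [order #1] limit_sell(price=101, qty=3): fills=none; bids=[-] asks=[#1:3@101]
After op 2 [order #2] limit_buy(price=102, qty=3): fills=#2x#1:3@101; bids=[-] asks=[-]
After op 3 cancel(order #2): fills=none; bids=[-] asks=[-]
After op 4 [order #3] limit_sell(price=102, qty=8): fills=none; bids=[-] asks=[#3:8@102]
After op 5 [order #4] limit_sell(price=104, qty=10): fills=none; bids=[-] asks=[#3:8@102 #4:10@104]
After op 6 [order #5] limit_buy(price=104, qty=8): fills=#5x#3:8@102; bids=[-] asks=[#4:10@104]
After op 7 [order #6] market_buy(qty=5): fills=#6x#4:5@104; bids=[-] asks=[#4:5@104]

Answer: bid=- ask=101
bid=- ask=-
bid=- ask=-
bid=- ask=102
bid=- ask=102
bid=- ask=104
bid=- ask=104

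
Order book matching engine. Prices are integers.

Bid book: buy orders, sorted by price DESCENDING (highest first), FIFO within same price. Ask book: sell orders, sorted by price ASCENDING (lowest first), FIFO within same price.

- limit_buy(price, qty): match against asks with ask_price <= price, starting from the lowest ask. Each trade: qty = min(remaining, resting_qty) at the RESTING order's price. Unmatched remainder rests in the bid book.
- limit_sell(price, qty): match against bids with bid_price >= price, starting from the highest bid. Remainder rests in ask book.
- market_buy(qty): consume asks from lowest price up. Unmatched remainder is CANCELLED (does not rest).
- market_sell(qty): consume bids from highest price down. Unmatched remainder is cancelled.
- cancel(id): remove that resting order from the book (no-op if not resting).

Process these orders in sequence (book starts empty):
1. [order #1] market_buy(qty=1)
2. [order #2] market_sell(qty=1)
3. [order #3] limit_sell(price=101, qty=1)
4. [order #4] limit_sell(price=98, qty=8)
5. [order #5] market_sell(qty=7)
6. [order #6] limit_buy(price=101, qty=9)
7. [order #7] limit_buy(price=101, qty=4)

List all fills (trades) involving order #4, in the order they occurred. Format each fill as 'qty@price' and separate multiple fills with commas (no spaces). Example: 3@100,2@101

Answer: 8@98

Derivation:
After op 1 [order #1] market_buy(qty=1): fills=none; bids=[-] asks=[-]
After op 2 [order #2] market_sell(qty=1): fills=none; bids=[-] asks=[-]
After op 3 [order #3] limit_sell(price=101, qty=1): fills=none; bids=[-] asks=[#3:1@101]
After op 4 [order #4] limit_sell(price=98, qty=8): fills=none; bids=[-] asks=[#4:8@98 #3:1@101]
After op 5 [order #5] market_sell(qty=7): fills=none; bids=[-] asks=[#4:8@98 #3:1@101]
After op 6 [order #6] limit_buy(price=101, qty=9): fills=#6x#4:8@98 #6x#3:1@101; bids=[-] asks=[-]
After op 7 [order #7] limit_buy(price=101, qty=4): fills=none; bids=[#7:4@101] asks=[-]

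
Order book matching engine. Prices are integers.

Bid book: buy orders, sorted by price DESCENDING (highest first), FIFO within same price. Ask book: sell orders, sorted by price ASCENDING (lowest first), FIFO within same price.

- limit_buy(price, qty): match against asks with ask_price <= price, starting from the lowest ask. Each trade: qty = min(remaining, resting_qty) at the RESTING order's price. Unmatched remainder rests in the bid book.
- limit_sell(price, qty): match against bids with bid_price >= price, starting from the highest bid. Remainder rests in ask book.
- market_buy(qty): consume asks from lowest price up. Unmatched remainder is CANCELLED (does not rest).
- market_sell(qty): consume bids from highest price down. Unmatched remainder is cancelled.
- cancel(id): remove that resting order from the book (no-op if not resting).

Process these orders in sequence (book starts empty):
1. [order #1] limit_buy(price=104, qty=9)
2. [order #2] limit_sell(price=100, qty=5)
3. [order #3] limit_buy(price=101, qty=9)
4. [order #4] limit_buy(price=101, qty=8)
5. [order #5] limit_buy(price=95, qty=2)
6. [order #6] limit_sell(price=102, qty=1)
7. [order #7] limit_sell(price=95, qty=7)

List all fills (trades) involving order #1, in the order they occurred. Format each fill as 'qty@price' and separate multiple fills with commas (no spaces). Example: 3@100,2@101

Answer: 5@104,1@104,3@104

Derivation:
After op 1 [order #1] limit_buy(price=104, qty=9): fills=none; bids=[#1:9@104] asks=[-]
After op 2 [order #2] limit_sell(price=100, qty=5): fills=#1x#2:5@104; bids=[#1:4@104] asks=[-]
After op 3 [order #3] limit_buy(price=101, qty=9): fills=none; bids=[#1:4@104 #3:9@101] asks=[-]
After op 4 [order #4] limit_buy(price=101, qty=8): fills=none; bids=[#1:4@104 #3:9@101 #4:8@101] asks=[-]
After op 5 [order #5] limit_buy(price=95, qty=2): fills=none; bids=[#1:4@104 #3:9@101 #4:8@101 #5:2@95] asks=[-]
After op 6 [order #6] limit_sell(price=102, qty=1): fills=#1x#6:1@104; bids=[#1:3@104 #3:9@101 #4:8@101 #5:2@95] asks=[-]
After op 7 [order #7] limit_sell(price=95, qty=7): fills=#1x#7:3@104 #3x#7:4@101; bids=[#3:5@101 #4:8@101 #5:2@95] asks=[-]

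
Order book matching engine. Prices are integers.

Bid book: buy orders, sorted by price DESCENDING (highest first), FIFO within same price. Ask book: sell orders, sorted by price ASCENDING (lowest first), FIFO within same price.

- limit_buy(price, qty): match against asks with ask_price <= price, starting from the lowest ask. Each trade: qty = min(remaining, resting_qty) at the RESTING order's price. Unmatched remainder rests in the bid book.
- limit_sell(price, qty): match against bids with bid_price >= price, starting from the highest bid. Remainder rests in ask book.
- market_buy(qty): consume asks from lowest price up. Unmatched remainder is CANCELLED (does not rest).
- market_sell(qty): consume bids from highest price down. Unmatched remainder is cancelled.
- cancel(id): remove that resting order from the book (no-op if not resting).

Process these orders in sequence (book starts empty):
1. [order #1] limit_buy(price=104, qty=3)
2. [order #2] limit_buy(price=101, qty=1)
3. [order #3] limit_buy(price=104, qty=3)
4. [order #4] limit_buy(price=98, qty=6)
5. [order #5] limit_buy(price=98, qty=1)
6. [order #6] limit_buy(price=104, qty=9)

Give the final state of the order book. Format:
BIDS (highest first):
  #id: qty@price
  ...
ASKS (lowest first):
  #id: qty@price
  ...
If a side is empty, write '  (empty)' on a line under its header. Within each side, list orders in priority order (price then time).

Answer: BIDS (highest first):
  #1: 3@104
  #3: 3@104
  #6: 9@104
  #2: 1@101
  #4: 6@98
  #5: 1@98
ASKS (lowest first):
  (empty)

Derivation:
After op 1 [order #1] limit_buy(price=104, qty=3): fills=none; bids=[#1:3@104] asks=[-]
After op 2 [order #2] limit_buy(price=101, qty=1): fills=none; bids=[#1:3@104 #2:1@101] asks=[-]
After op 3 [order #3] limit_buy(price=104, qty=3): fills=none; bids=[#1:3@104 #3:3@104 #2:1@101] asks=[-]
After op 4 [order #4] limit_buy(price=98, qty=6): fills=none; bids=[#1:3@104 #3:3@104 #2:1@101 #4:6@98] asks=[-]
After op 5 [order #5] limit_buy(price=98, qty=1): fills=none; bids=[#1:3@104 #3:3@104 #2:1@101 #4:6@98 #5:1@98] asks=[-]
After op 6 [order #6] limit_buy(price=104, qty=9): fills=none; bids=[#1:3@104 #3:3@104 #6:9@104 #2:1@101 #4:6@98 #5:1@98] asks=[-]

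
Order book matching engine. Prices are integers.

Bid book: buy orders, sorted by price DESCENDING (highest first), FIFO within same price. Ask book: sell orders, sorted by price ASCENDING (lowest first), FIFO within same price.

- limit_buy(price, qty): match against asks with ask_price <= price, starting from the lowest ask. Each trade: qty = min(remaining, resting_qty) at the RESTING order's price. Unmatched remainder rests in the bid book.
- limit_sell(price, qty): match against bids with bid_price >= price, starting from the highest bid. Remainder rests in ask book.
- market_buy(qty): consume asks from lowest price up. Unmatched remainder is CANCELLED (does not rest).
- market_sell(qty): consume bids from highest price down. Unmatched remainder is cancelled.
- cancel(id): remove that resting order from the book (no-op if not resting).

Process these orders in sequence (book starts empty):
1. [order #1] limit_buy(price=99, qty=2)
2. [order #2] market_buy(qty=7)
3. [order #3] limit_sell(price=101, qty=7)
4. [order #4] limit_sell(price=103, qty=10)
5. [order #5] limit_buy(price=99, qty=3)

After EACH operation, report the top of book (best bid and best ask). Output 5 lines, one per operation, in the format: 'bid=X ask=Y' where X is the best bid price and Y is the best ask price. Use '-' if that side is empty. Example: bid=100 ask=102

Answer: bid=99 ask=-
bid=99 ask=-
bid=99 ask=101
bid=99 ask=101
bid=99 ask=101

Derivation:
After op 1 [order #1] limit_buy(price=99, qty=2): fills=none; bids=[#1:2@99] asks=[-]
After op 2 [order #2] market_buy(qty=7): fills=none; bids=[#1:2@99] asks=[-]
After op 3 [order #3] limit_sell(price=101, qty=7): fills=none; bids=[#1:2@99] asks=[#3:7@101]
After op 4 [order #4] limit_sell(price=103, qty=10): fills=none; bids=[#1:2@99] asks=[#3:7@101 #4:10@103]
After op 5 [order #5] limit_buy(price=99, qty=3): fills=none; bids=[#1:2@99 #5:3@99] asks=[#3:7@101 #4:10@103]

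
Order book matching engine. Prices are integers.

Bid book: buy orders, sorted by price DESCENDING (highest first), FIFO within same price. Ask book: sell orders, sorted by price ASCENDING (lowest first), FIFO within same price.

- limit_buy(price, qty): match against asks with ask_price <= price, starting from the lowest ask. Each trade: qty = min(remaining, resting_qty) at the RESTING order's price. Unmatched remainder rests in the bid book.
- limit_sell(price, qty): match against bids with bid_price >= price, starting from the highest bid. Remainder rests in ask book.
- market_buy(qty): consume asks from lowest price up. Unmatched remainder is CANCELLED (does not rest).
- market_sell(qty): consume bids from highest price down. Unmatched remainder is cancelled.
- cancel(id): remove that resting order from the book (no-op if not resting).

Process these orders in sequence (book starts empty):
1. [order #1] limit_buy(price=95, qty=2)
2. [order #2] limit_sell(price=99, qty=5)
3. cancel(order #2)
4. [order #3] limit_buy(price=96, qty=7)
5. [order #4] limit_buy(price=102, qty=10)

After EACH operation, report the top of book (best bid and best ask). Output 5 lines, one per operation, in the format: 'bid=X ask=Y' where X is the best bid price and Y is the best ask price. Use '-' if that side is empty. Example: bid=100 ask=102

Answer: bid=95 ask=-
bid=95 ask=99
bid=95 ask=-
bid=96 ask=-
bid=102 ask=-

Derivation:
After op 1 [order #1] limit_buy(price=95, qty=2): fills=none; bids=[#1:2@95] asks=[-]
After op 2 [order #2] limit_sell(price=99, qty=5): fills=none; bids=[#1:2@95] asks=[#2:5@99]
After op 3 cancel(order #2): fills=none; bids=[#1:2@95] asks=[-]
After op 4 [order #3] limit_buy(price=96, qty=7): fills=none; bids=[#3:7@96 #1:2@95] asks=[-]
After op 5 [order #4] limit_buy(price=102, qty=10): fills=none; bids=[#4:10@102 #3:7@96 #1:2@95] asks=[-]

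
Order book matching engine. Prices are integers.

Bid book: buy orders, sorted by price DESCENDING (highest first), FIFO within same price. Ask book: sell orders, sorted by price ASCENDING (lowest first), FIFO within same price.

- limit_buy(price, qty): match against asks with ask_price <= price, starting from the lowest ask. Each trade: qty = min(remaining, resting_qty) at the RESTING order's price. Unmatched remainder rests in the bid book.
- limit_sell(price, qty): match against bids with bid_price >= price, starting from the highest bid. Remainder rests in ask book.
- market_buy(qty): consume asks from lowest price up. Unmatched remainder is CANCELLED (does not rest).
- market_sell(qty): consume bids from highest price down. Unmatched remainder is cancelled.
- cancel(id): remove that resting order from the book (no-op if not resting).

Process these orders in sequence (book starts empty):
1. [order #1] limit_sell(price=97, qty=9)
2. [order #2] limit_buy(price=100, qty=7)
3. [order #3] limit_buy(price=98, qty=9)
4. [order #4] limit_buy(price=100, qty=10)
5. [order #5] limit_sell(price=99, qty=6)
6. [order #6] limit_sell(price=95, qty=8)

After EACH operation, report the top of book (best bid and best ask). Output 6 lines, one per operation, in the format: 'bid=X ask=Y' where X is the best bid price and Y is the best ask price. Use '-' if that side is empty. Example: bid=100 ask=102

Answer: bid=- ask=97
bid=- ask=97
bid=98 ask=-
bid=100 ask=-
bid=100 ask=-
bid=98 ask=-

Derivation:
After op 1 [order #1] limit_sell(price=97, qty=9): fills=none; bids=[-] asks=[#1:9@97]
After op 2 [order #2] limit_buy(price=100, qty=7): fills=#2x#1:7@97; bids=[-] asks=[#1:2@97]
After op 3 [order #3] limit_buy(price=98, qty=9): fills=#3x#1:2@97; bids=[#3:7@98] asks=[-]
After op 4 [order #4] limit_buy(price=100, qty=10): fills=none; bids=[#4:10@100 #3:7@98] asks=[-]
After op 5 [order #5] limit_sell(price=99, qty=6): fills=#4x#5:6@100; bids=[#4:4@100 #3:7@98] asks=[-]
After op 6 [order #6] limit_sell(price=95, qty=8): fills=#4x#6:4@100 #3x#6:4@98; bids=[#3:3@98] asks=[-]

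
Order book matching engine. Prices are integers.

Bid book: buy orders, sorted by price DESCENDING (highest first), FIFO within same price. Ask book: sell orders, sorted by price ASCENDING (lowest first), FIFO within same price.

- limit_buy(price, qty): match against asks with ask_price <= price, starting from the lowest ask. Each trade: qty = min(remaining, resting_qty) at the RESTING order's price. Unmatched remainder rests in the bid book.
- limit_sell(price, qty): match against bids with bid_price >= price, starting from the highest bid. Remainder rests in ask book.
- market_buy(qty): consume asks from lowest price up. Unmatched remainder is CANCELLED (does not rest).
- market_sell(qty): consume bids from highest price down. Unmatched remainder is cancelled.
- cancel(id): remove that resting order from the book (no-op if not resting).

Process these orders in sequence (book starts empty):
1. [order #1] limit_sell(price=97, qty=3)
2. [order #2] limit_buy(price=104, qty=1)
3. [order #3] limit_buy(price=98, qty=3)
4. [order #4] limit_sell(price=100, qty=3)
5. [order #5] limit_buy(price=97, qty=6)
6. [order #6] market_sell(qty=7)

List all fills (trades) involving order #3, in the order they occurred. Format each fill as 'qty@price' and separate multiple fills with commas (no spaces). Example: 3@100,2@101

After op 1 [order #1] limit_sell(price=97, qty=3): fills=none; bids=[-] asks=[#1:3@97]
After op 2 [order #2] limit_buy(price=104, qty=1): fills=#2x#1:1@97; bids=[-] asks=[#1:2@97]
After op 3 [order #3] limit_buy(price=98, qty=3): fills=#3x#1:2@97; bids=[#3:1@98] asks=[-]
After op 4 [order #4] limit_sell(price=100, qty=3): fills=none; bids=[#3:1@98] asks=[#4:3@100]
After op 5 [order #5] limit_buy(price=97, qty=6): fills=none; bids=[#3:1@98 #5:6@97] asks=[#4:3@100]
After op 6 [order #6] market_sell(qty=7): fills=#3x#6:1@98 #5x#6:6@97; bids=[-] asks=[#4:3@100]

Answer: 2@97,1@98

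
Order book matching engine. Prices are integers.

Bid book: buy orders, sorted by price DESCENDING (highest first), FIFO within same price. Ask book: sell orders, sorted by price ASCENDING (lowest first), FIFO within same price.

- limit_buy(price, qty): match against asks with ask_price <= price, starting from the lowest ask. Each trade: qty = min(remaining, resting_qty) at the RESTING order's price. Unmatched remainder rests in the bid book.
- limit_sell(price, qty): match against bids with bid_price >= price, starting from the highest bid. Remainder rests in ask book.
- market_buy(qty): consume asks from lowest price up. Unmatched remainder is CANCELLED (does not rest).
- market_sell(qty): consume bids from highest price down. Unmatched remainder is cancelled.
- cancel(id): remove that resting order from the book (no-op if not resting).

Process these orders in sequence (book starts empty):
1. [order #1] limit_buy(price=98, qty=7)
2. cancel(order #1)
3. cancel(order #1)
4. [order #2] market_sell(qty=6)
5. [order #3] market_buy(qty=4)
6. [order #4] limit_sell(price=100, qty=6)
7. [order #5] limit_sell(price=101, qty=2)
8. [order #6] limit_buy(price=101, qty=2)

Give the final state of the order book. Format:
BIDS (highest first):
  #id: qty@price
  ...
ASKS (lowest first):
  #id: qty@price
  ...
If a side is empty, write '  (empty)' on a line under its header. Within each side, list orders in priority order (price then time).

Answer: BIDS (highest first):
  (empty)
ASKS (lowest first):
  #4: 4@100
  #5: 2@101

Derivation:
After op 1 [order #1] limit_buy(price=98, qty=7): fills=none; bids=[#1:7@98] asks=[-]
After op 2 cancel(order #1): fills=none; bids=[-] asks=[-]
After op 3 cancel(order #1): fills=none; bids=[-] asks=[-]
After op 4 [order #2] market_sell(qty=6): fills=none; bids=[-] asks=[-]
After op 5 [order #3] market_buy(qty=4): fills=none; bids=[-] asks=[-]
After op 6 [order #4] limit_sell(price=100, qty=6): fills=none; bids=[-] asks=[#4:6@100]
After op 7 [order #5] limit_sell(price=101, qty=2): fills=none; bids=[-] asks=[#4:6@100 #5:2@101]
After op 8 [order #6] limit_buy(price=101, qty=2): fills=#6x#4:2@100; bids=[-] asks=[#4:4@100 #5:2@101]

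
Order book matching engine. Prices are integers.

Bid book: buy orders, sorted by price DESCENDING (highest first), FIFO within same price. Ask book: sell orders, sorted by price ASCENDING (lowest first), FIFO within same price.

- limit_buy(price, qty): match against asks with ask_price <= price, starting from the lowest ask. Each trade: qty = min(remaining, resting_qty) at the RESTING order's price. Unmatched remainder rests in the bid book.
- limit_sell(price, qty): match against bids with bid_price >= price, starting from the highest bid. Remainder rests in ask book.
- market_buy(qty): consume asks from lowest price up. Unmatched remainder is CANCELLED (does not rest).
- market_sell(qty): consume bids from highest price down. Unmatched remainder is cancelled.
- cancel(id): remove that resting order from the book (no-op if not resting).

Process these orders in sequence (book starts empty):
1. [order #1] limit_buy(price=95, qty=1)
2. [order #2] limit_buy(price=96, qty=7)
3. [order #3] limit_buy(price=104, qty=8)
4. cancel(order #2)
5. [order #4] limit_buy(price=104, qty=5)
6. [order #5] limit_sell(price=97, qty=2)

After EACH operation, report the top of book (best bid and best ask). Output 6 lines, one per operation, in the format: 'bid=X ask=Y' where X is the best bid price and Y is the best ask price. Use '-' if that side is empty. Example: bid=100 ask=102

After op 1 [order #1] limit_buy(price=95, qty=1): fills=none; bids=[#1:1@95] asks=[-]
After op 2 [order #2] limit_buy(price=96, qty=7): fills=none; bids=[#2:7@96 #1:1@95] asks=[-]
After op 3 [order #3] limit_buy(price=104, qty=8): fills=none; bids=[#3:8@104 #2:7@96 #1:1@95] asks=[-]
After op 4 cancel(order #2): fills=none; bids=[#3:8@104 #1:1@95] asks=[-]
After op 5 [order #4] limit_buy(price=104, qty=5): fills=none; bids=[#3:8@104 #4:5@104 #1:1@95] asks=[-]
After op 6 [order #5] limit_sell(price=97, qty=2): fills=#3x#5:2@104; bids=[#3:6@104 #4:5@104 #1:1@95] asks=[-]

Answer: bid=95 ask=-
bid=96 ask=-
bid=104 ask=-
bid=104 ask=-
bid=104 ask=-
bid=104 ask=-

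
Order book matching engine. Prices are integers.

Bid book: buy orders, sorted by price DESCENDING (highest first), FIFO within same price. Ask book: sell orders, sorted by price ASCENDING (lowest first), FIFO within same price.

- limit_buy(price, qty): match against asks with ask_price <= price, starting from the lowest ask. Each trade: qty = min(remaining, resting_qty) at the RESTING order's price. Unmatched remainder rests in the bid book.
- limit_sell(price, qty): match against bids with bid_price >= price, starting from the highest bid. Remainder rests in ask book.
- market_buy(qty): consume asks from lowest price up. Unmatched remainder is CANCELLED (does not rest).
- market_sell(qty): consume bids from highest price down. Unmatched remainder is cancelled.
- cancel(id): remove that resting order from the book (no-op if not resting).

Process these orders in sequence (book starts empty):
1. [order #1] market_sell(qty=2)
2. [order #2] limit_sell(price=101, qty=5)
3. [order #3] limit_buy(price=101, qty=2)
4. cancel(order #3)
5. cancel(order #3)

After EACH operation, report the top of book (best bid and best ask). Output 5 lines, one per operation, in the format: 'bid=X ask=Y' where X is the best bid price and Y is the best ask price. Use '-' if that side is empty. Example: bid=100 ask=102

Answer: bid=- ask=-
bid=- ask=101
bid=- ask=101
bid=- ask=101
bid=- ask=101

Derivation:
After op 1 [order #1] market_sell(qty=2): fills=none; bids=[-] asks=[-]
After op 2 [order #2] limit_sell(price=101, qty=5): fills=none; bids=[-] asks=[#2:5@101]
After op 3 [order #3] limit_buy(price=101, qty=2): fills=#3x#2:2@101; bids=[-] asks=[#2:3@101]
After op 4 cancel(order #3): fills=none; bids=[-] asks=[#2:3@101]
After op 5 cancel(order #3): fills=none; bids=[-] asks=[#2:3@101]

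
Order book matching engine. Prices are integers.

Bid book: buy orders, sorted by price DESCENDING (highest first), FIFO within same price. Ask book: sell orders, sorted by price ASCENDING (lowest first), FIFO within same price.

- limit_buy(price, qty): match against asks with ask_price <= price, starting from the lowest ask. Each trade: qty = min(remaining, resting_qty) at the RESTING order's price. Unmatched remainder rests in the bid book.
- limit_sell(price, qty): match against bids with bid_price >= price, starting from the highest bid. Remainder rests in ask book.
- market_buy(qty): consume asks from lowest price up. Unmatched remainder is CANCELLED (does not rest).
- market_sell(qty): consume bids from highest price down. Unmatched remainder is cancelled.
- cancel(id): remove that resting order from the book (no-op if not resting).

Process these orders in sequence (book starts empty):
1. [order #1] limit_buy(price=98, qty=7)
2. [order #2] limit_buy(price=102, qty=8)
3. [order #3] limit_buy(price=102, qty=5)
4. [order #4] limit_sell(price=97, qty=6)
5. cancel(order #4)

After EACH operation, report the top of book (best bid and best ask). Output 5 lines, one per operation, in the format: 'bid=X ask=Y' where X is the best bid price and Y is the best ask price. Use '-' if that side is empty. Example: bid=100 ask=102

Answer: bid=98 ask=-
bid=102 ask=-
bid=102 ask=-
bid=102 ask=-
bid=102 ask=-

Derivation:
After op 1 [order #1] limit_buy(price=98, qty=7): fills=none; bids=[#1:7@98] asks=[-]
After op 2 [order #2] limit_buy(price=102, qty=8): fills=none; bids=[#2:8@102 #1:7@98] asks=[-]
After op 3 [order #3] limit_buy(price=102, qty=5): fills=none; bids=[#2:8@102 #3:5@102 #1:7@98] asks=[-]
After op 4 [order #4] limit_sell(price=97, qty=6): fills=#2x#4:6@102; bids=[#2:2@102 #3:5@102 #1:7@98] asks=[-]
After op 5 cancel(order #4): fills=none; bids=[#2:2@102 #3:5@102 #1:7@98] asks=[-]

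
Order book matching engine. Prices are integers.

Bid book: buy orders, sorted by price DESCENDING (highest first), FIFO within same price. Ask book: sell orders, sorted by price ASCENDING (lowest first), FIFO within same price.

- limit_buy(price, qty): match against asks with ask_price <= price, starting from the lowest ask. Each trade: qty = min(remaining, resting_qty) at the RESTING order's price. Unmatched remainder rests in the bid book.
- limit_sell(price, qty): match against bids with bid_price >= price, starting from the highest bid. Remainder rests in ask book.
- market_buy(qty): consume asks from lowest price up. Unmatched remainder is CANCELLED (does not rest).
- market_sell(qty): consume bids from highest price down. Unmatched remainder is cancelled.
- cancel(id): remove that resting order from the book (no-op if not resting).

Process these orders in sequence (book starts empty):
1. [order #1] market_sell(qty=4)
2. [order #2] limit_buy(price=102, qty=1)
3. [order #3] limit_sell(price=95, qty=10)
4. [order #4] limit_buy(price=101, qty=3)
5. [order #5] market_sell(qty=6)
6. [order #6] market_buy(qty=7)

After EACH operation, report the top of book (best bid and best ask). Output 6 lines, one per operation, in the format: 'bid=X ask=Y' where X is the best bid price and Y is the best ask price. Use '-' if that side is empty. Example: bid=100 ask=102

After op 1 [order #1] market_sell(qty=4): fills=none; bids=[-] asks=[-]
After op 2 [order #2] limit_buy(price=102, qty=1): fills=none; bids=[#2:1@102] asks=[-]
After op 3 [order #3] limit_sell(price=95, qty=10): fills=#2x#3:1@102; bids=[-] asks=[#3:9@95]
After op 4 [order #4] limit_buy(price=101, qty=3): fills=#4x#3:3@95; bids=[-] asks=[#3:6@95]
After op 5 [order #5] market_sell(qty=6): fills=none; bids=[-] asks=[#3:6@95]
After op 6 [order #6] market_buy(qty=7): fills=#6x#3:6@95; bids=[-] asks=[-]

Answer: bid=- ask=-
bid=102 ask=-
bid=- ask=95
bid=- ask=95
bid=- ask=95
bid=- ask=-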